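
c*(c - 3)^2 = c^3 - 6*c^2 + 9*c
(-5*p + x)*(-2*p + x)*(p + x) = 10*p^3 + 3*p^2*x - 6*p*x^2 + x^3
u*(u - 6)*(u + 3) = u^3 - 3*u^2 - 18*u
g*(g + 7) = g^2 + 7*g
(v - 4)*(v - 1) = v^2 - 5*v + 4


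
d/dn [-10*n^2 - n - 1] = -20*n - 1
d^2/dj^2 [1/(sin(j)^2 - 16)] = 2*(-2*sin(j)^4 - 29*sin(j)^2 + 16)/(sin(j)^2 - 16)^3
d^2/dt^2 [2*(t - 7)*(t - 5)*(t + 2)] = 12*t - 40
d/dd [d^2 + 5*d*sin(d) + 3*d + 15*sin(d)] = 5*d*cos(d) + 2*d + 5*sin(d) + 15*cos(d) + 3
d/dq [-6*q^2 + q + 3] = 1 - 12*q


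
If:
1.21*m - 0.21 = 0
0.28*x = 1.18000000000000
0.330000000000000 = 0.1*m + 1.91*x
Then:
No Solution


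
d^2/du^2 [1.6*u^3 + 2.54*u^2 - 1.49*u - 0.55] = 9.6*u + 5.08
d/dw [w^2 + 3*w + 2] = 2*w + 3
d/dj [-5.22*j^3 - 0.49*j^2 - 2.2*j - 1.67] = -15.66*j^2 - 0.98*j - 2.2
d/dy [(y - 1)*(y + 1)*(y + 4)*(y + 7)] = 4*y^3 + 33*y^2 + 54*y - 11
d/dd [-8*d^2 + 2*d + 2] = 2 - 16*d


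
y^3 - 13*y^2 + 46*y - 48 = (y - 8)*(y - 3)*(y - 2)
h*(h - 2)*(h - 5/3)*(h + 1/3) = h^4 - 10*h^3/3 + 19*h^2/9 + 10*h/9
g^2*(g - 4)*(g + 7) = g^4 + 3*g^3 - 28*g^2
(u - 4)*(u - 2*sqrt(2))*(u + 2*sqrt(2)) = u^3 - 4*u^2 - 8*u + 32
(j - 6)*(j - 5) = j^2 - 11*j + 30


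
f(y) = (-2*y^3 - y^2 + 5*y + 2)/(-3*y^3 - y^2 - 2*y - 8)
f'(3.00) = 0.15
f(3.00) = 0.44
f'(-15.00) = 0.00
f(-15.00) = 0.65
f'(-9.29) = -0.01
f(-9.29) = 0.63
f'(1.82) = 0.42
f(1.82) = 0.13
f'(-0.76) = -0.79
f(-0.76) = 0.26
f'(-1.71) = -0.98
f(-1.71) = 0.07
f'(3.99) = 0.07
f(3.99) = 0.54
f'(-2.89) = -0.12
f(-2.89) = 0.44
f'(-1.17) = -4.49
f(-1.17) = 0.91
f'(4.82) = 0.04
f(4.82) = 0.59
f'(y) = (-6*y^2 - 2*y + 5)/(-3*y^3 - y^2 - 2*y - 8) + (9*y^2 + 2*y + 2)*(-2*y^3 - y^2 + 5*y + 2)/(-3*y^3 - y^2 - 2*y - 8)^2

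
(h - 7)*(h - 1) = h^2 - 8*h + 7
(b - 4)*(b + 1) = b^2 - 3*b - 4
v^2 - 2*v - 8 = (v - 4)*(v + 2)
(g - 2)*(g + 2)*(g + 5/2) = g^3 + 5*g^2/2 - 4*g - 10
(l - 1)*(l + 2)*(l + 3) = l^3 + 4*l^2 + l - 6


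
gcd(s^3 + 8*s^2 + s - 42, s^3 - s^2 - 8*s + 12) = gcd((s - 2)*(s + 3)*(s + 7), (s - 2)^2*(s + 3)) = s^2 + s - 6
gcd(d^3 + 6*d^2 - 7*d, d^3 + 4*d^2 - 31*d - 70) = d + 7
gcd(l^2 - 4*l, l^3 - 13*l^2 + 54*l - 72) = l - 4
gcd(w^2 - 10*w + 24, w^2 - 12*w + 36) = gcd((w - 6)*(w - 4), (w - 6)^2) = w - 6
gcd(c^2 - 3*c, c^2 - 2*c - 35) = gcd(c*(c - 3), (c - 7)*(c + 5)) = 1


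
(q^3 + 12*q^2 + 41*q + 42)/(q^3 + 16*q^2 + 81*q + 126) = (q + 2)/(q + 6)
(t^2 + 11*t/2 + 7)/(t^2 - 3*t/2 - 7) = (2*t + 7)/(2*t - 7)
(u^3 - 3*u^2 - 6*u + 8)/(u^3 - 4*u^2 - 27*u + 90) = (u^3 - 3*u^2 - 6*u + 8)/(u^3 - 4*u^2 - 27*u + 90)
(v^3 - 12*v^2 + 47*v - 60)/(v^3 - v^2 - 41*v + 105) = (v - 4)/(v + 7)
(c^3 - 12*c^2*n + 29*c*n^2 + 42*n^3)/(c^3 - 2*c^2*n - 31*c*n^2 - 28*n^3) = (c - 6*n)/(c + 4*n)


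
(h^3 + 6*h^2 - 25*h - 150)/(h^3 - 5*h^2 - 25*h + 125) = (h + 6)/(h - 5)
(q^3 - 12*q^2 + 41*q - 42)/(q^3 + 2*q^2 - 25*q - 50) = (q^3 - 12*q^2 + 41*q - 42)/(q^3 + 2*q^2 - 25*q - 50)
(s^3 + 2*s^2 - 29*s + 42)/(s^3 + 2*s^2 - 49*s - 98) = (s^2 - 5*s + 6)/(s^2 - 5*s - 14)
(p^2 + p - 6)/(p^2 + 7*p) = (p^2 + p - 6)/(p*(p + 7))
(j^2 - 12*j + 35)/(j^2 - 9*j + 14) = (j - 5)/(j - 2)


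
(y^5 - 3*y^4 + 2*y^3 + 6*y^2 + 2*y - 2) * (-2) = -2*y^5 + 6*y^4 - 4*y^3 - 12*y^2 - 4*y + 4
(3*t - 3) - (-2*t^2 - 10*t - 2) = 2*t^2 + 13*t - 1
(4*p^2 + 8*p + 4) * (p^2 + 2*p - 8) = 4*p^4 + 16*p^3 - 12*p^2 - 56*p - 32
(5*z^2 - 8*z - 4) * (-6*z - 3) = -30*z^3 + 33*z^2 + 48*z + 12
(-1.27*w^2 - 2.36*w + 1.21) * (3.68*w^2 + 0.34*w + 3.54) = -4.6736*w^4 - 9.1166*w^3 - 0.8454*w^2 - 7.943*w + 4.2834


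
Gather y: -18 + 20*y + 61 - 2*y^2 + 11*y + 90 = -2*y^2 + 31*y + 133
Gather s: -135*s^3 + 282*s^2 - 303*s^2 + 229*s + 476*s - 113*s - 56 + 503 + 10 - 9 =-135*s^3 - 21*s^2 + 592*s + 448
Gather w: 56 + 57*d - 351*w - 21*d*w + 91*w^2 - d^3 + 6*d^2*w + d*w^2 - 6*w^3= -d^3 + 57*d - 6*w^3 + w^2*(d + 91) + w*(6*d^2 - 21*d - 351) + 56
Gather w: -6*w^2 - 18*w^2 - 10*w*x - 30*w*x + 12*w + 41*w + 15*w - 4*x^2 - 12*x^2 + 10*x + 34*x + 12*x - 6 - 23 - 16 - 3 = -24*w^2 + w*(68 - 40*x) - 16*x^2 + 56*x - 48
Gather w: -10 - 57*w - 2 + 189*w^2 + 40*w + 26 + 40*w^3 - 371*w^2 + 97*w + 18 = 40*w^3 - 182*w^2 + 80*w + 32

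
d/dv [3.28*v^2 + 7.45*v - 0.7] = 6.56*v + 7.45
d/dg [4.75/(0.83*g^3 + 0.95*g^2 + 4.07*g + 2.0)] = (-11.8275*g^2 - 9.025*g - 19.3325)/(0.83*g^3 + 0.95*g^2 + 4.07*g + 2.0)^2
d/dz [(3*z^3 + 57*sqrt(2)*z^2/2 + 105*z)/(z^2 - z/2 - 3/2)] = 3*(4*z^4 - 4*z^3 - 158*z^2 - 19*sqrt(2)*z^2 - 114*sqrt(2)*z - 210)/(4*z^4 - 4*z^3 - 11*z^2 + 6*z + 9)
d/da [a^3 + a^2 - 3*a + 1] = 3*a^2 + 2*a - 3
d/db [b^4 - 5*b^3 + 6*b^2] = b*(4*b^2 - 15*b + 12)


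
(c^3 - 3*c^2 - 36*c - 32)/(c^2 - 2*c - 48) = (c^2 + 5*c + 4)/(c + 6)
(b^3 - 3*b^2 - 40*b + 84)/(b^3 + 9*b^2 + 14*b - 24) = (b^2 - 9*b + 14)/(b^2 + 3*b - 4)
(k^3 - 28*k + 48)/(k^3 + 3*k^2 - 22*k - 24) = (k - 2)/(k + 1)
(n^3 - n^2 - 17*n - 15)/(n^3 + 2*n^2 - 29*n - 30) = (n + 3)/(n + 6)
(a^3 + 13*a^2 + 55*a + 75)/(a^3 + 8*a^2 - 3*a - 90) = (a^2 + 8*a + 15)/(a^2 + 3*a - 18)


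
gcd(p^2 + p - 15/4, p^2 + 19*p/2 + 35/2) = p + 5/2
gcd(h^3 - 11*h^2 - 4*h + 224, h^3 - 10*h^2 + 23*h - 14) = h - 7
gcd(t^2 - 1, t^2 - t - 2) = t + 1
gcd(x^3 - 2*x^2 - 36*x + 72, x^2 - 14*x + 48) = x - 6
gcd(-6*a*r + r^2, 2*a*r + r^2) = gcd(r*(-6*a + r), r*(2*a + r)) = r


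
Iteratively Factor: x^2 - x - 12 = (x - 4)*(x + 3)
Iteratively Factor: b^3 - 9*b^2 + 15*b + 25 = (b - 5)*(b^2 - 4*b - 5) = (b - 5)^2*(b + 1)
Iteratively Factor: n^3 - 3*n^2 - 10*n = (n + 2)*(n^2 - 5*n) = (n - 5)*(n + 2)*(n)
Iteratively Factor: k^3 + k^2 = (k)*(k^2 + k) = k*(k + 1)*(k)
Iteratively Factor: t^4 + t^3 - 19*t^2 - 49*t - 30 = (t + 1)*(t^3 - 19*t - 30) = (t + 1)*(t + 2)*(t^2 - 2*t - 15) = (t - 5)*(t + 1)*(t + 2)*(t + 3)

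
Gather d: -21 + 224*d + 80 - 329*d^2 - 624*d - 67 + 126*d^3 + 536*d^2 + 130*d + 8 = 126*d^3 + 207*d^2 - 270*d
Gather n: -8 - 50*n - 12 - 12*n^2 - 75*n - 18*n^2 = -30*n^2 - 125*n - 20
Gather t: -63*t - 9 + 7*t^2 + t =7*t^2 - 62*t - 9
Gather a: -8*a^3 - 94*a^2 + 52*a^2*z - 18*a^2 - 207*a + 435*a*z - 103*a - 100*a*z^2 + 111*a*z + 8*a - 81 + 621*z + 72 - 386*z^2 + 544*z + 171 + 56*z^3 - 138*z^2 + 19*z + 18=-8*a^3 + a^2*(52*z - 112) + a*(-100*z^2 + 546*z - 302) + 56*z^3 - 524*z^2 + 1184*z + 180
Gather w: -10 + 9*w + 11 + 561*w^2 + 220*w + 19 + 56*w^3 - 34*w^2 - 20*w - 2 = 56*w^3 + 527*w^2 + 209*w + 18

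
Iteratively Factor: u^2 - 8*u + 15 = (u - 5)*(u - 3)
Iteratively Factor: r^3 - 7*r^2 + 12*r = (r - 4)*(r^2 - 3*r) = (r - 4)*(r - 3)*(r)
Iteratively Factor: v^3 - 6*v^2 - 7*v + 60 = (v - 5)*(v^2 - v - 12) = (v - 5)*(v + 3)*(v - 4)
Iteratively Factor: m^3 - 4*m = (m + 2)*(m^2 - 2*m) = (m - 2)*(m + 2)*(m)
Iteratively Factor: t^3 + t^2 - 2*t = (t - 1)*(t^2 + 2*t) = (t - 1)*(t + 2)*(t)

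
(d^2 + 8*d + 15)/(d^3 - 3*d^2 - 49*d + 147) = (d^2 + 8*d + 15)/(d^3 - 3*d^2 - 49*d + 147)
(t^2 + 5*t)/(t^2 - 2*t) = (t + 5)/(t - 2)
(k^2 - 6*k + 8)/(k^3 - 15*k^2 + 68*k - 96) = (k - 2)/(k^2 - 11*k + 24)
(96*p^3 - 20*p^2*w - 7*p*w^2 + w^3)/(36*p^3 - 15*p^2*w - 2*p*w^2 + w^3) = (8*p - w)/(3*p - w)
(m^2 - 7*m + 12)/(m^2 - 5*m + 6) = (m - 4)/(m - 2)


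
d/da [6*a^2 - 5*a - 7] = 12*a - 5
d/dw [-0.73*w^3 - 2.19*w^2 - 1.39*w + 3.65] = -2.19*w^2 - 4.38*w - 1.39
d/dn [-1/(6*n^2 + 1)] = 12*n/(6*n^2 + 1)^2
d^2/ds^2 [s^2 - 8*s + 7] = 2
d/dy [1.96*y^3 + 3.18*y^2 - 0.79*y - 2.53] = 5.88*y^2 + 6.36*y - 0.79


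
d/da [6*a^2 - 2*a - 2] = 12*a - 2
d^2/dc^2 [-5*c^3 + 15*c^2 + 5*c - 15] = 30 - 30*c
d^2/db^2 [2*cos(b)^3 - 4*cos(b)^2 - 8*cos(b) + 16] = 13*cos(b)/2 + 8*cos(2*b) - 9*cos(3*b)/2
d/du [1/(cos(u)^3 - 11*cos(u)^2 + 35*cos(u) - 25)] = (3*cos(u) - 7)*sin(u)/((cos(u) - 5)^3*(cos(u) - 1)^2)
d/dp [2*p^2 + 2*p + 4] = 4*p + 2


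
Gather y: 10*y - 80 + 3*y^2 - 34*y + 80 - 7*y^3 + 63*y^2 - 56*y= -7*y^3 + 66*y^2 - 80*y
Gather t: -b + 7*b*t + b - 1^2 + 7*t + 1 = t*(7*b + 7)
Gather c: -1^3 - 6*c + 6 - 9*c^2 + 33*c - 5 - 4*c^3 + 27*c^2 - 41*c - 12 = -4*c^3 + 18*c^2 - 14*c - 12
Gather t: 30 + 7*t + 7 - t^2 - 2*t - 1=-t^2 + 5*t + 36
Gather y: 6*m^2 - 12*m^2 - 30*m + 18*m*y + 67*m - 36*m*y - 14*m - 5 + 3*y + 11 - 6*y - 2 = -6*m^2 + 23*m + y*(-18*m - 3) + 4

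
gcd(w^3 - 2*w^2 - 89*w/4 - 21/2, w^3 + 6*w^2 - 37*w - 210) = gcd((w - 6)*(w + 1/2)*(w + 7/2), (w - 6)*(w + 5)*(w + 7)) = w - 6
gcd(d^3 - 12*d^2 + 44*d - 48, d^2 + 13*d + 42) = 1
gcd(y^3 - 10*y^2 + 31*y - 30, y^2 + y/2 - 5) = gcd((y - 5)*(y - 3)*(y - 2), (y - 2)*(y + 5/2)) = y - 2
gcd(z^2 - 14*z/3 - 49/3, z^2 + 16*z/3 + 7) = z + 7/3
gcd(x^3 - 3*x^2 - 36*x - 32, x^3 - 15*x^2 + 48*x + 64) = x^2 - 7*x - 8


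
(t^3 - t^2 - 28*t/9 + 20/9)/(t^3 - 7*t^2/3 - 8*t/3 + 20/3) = (t - 2/3)/(t - 2)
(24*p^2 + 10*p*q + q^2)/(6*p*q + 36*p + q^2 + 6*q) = (4*p + q)/(q + 6)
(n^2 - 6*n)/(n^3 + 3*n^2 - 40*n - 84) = n/(n^2 + 9*n + 14)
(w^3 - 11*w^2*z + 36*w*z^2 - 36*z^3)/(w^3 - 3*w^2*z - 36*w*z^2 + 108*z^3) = (w - 2*z)/(w + 6*z)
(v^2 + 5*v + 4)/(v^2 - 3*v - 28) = (v + 1)/(v - 7)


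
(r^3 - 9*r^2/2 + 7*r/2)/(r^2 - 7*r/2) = r - 1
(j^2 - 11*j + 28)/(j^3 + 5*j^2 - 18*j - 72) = (j - 7)/(j^2 + 9*j + 18)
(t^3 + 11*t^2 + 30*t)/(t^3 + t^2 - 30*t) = (t + 5)/(t - 5)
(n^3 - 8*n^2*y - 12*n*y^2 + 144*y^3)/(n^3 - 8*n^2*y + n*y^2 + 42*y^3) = (n^3 - 8*n^2*y - 12*n*y^2 + 144*y^3)/(n^3 - 8*n^2*y + n*y^2 + 42*y^3)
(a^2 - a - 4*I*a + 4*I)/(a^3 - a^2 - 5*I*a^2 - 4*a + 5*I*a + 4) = 1/(a - I)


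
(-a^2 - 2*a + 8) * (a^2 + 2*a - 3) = -a^4 - 4*a^3 + 7*a^2 + 22*a - 24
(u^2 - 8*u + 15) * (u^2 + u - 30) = u^4 - 7*u^3 - 23*u^2 + 255*u - 450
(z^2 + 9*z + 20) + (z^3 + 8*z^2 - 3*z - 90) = z^3 + 9*z^2 + 6*z - 70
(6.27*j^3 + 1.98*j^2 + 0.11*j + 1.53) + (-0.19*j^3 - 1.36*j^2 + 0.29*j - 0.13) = 6.08*j^3 + 0.62*j^2 + 0.4*j + 1.4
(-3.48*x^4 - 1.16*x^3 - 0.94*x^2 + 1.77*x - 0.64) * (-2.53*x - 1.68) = 8.8044*x^5 + 8.7812*x^4 + 4.327*x^3 - 2.8989*x^2 - 1.3544*x + 1.0752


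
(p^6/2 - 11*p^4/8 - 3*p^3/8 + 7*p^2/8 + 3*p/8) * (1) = p^6/2 - 11*p^4/8 - 3*p^3/8 + 7*p^2/8 + 3*p/8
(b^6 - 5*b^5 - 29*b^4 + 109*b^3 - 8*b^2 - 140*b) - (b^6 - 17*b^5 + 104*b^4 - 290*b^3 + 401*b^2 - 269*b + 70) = 12*b^5 - 133*b^4 + 399*b^3 - 409*b^2 + 129*b - 70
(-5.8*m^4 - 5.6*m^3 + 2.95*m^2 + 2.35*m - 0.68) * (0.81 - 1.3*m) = 7.54*m^5 + 2.582*m^4 - 8.371*m^3 - 0.6655*m^2 + 2.7875*m - 0.5508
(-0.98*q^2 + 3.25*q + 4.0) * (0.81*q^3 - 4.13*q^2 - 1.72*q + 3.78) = -0.7938*q^5 + 6.6799*q^4 - 8.4969*q^3 - 25.8144*q^2 + 5.405*q + 15.12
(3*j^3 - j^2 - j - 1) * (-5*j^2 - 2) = -15*j^5 + 5*j^4 - j^3 + 7*j^2 + 2*j + 2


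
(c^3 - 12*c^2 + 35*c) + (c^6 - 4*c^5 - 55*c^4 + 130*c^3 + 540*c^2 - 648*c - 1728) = c^6 - 4*c^5 - 55*c^4 + 131*c^3 + 528*c^2 - 613*c - 1728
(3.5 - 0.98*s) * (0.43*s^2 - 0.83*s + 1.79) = -0.4214*s^3 + 2.3184*s^2 - 4.6592*s + 6.265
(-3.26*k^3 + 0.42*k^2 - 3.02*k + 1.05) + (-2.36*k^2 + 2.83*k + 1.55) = -3.26*k^3 - 1.94*k^2 - 0.19*k + 2.6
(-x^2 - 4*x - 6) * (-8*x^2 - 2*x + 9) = 8*x^4 + 34*x^3 + 47*x^2 - 24*x - 54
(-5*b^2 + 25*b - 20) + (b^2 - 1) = -4*b^2 + 25*b - 21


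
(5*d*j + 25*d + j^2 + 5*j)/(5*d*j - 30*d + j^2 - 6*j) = (j + 5)/(j - 6)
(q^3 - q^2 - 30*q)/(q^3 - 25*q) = (q - 6)/(q - 5)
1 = 1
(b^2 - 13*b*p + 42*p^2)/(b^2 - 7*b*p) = (b - 6*p)/b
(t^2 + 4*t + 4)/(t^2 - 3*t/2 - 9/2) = 2*(t^2 + 4*t + 4)/(2*t^2 - 3*t - 9)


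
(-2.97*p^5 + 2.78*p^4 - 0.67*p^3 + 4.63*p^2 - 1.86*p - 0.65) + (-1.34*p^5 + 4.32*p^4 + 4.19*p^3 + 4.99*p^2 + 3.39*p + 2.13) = -4.31*p^5 + 7.1*p^4 + 3.52*p^3 + 9.62*p^2 + 1.53*p + 1.48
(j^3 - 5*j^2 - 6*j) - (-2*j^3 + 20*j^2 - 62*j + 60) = 3*j^3 - 25*j^2 + 56*j - 60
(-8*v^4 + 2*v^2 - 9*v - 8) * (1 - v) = 8*v^5 - 8*v^4 - 2*v^3 + 11*v^2 - v - 8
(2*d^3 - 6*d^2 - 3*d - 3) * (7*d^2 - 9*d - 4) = 14*d^5 - 60*d^4 + 25*d^3 + 30*d^2 + 39*d + 12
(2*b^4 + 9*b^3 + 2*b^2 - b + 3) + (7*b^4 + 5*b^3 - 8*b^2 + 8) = 9*b^4 + 14*b^3 - 6*b^2 - b + 11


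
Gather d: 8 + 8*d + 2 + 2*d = 10*d + 10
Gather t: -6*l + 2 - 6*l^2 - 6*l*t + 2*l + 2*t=-6*l^2 - 4*l + t*(2 - 6*l) + 2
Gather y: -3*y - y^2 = -y^2 - 3*y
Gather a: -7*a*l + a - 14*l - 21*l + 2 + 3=a*(1 - 7*l) - 35*l + 5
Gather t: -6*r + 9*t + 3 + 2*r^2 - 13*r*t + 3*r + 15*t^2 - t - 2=2*r^2 - 3*r + 15*t^2 + t*(8 - 13*r) + 1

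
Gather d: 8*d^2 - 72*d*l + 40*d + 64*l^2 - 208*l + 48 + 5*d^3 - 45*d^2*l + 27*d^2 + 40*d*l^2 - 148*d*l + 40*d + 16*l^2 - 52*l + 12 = 5*d^3 + d^2*(35 - 45*l) + d*(40*l^2 - 220*l + 80) + 80*l^2 - 260*l + 60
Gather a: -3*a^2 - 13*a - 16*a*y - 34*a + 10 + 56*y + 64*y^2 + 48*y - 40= -3*a^2 + a*(-16*y - 47) + 64*y^2 + 104*y - 30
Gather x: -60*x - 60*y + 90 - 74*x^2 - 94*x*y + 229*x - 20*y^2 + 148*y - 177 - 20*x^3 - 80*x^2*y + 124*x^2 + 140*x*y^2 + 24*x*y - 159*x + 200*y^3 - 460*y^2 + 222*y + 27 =-20*x^3 + x^2*(50 - 80*y) + x*(140*y^2 - 70*y + 10) + 200*y^3 - 480*y^2 + 310*y - 60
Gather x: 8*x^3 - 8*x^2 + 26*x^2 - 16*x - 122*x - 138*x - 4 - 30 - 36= 8*x^3 + 18*x^2 - 276*x - 70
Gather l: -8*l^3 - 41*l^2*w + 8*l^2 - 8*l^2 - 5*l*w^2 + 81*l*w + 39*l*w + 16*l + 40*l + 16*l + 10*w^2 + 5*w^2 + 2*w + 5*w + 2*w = -8*l^3 - 41*l^2*w + l*(-5*w^2 + 120*w + 72) + 15*w^2 + 9*w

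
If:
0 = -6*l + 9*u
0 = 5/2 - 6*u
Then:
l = 5/8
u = 5/12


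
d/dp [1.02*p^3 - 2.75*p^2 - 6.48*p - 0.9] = 3.06*p^2 - 5.5*p - 6.48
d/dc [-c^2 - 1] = -2*c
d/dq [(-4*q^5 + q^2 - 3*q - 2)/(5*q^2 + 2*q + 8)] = (-60*q^6 - 32*q^5 - 160*q^4 + 17*q^2 + 36*q - 20)/(25*q^4 + 20*q^3 + 84*q^2 + 32*q + 64)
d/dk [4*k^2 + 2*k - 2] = 8*k + 2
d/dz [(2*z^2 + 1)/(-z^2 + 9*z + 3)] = (18*z^2 + 14*z - 9)/(z^4 - 18*z^3 + 75*z^2 + 54*z + 9)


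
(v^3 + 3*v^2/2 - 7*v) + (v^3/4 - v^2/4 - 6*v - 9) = 5*v^3/4 + 5*v^2/4 - 13*v - 9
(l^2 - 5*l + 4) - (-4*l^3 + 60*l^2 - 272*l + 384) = 4*l^3 - 59*l^2 + 267*l - 380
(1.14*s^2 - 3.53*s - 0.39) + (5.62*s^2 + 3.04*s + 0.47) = 6.76*s^2 - 0.49*s + 0.08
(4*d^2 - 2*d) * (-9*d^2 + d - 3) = -36*d^4 + 22*d^3 - 14*d^2 + 6*d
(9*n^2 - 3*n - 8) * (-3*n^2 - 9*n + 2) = -27*n^4 - 72*n^3 + 69*n^2 + 66*n - 16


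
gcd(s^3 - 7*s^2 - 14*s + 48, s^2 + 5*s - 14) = s - 2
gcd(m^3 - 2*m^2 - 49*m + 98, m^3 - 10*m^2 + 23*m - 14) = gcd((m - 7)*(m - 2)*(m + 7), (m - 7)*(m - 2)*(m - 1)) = m^2 - 9*m + 14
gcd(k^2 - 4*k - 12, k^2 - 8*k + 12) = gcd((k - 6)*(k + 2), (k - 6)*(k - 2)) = k - 6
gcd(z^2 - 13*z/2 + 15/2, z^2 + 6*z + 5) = 1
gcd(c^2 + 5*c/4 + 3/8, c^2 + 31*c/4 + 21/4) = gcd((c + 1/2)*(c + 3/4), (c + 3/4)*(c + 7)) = c + 3/4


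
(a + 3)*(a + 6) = a^2 + 9*a + 18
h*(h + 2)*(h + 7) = h^3 + 9*h^2 + 14*h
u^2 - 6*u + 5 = (u - 5)*(u - 1)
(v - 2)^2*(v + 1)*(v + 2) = v^4 - v^3 - 6*v^2 + 4*v + 8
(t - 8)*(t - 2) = t^2 - 10*t + 16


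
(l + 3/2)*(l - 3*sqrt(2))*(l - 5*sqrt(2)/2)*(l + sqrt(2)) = l^4 - 9*sqrt(2)*l^3/2 + 3*l^3/2 - 27*sqrt(2)*l^2/4 + 4*l^2 + 6*l + 15*sqrt(2)*l + 45*sqrt(2)/2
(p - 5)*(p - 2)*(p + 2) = p^3 - 5*p^2 - 4*p + 20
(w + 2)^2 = w^2 + 4*w + 4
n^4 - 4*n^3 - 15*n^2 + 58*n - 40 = (n - 5)*(n - 2)*(n - 1)*(n + 4)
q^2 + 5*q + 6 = (q + 2)*(q + 3)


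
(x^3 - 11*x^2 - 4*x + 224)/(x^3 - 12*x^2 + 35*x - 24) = (x^2 - 3*x - 28)/(x^2 - 4*x + 3)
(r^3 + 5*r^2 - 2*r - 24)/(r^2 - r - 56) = (-r^3 - 5*r^2 + 2*r + 24)/(-r^2 + r + 56)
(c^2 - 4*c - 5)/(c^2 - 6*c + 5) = (c + 1)/(c - 1)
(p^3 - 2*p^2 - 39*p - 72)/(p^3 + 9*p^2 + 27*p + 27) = (p - 8)/(p + 3)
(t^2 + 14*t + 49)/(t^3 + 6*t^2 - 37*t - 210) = (t + 7)/(t^2 - t - 30)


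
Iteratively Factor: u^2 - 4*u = (u - 4)*(u)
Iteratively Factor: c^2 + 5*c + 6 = (c + 3)*(c + 2)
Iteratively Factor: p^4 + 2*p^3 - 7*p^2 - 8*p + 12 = (p - 2)*(p^3 + 4*p^2 + p - 6) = (p - 2)*(p + 2)*(p^2 + 2*p - 3) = (p - 2)*(p + 2)*(p + 3)*(p - 1)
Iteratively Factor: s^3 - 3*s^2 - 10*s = (s + 2)*(s^2 - 5*s) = s*(s + 2)*(s - 5)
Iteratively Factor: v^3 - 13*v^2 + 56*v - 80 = (v - 4)*(v^2 - 9*v + 20) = (v - 5)*(v - 4)*(v - 4)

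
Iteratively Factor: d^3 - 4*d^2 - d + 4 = (d + 1)*(d^2 - 5*d + 4) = (d - 4)*(d + 1)*(d - 1)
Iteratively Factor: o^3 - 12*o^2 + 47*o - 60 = (o - 4)*(o^2 - 8*o + 15) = (o - 4)*(o - 3)*(o - 5)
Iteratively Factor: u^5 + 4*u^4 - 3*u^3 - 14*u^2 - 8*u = (u + 4)*(u^4 - 3*u^2 - 2*u) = u*(u + 4)*(u^3 - 3*u - 2) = u*(u - 2)*(u + 4)*(u^2 + 2*u + 1) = u*(u - 2)*(u + 1)*(u + 4)*(u + 1)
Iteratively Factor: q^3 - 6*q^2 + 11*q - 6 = (q - 3)*(q^2 - 3*q + 2) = (q - 3)*(q - 1)*(q - 2)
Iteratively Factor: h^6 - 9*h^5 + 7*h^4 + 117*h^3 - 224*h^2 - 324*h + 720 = (h - 5)*(h^5 - 4*h^4 - 13*h^3 + 52*h^2 + 36*h - 144) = (h - 5)*(h + 2)*(h^4 - 6*h^3 - h^2 + 54*h - 72) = (h - 5)*(h + 2)*(h + 3)*(h^3 - 9*h^2 + 26*h - 24) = (h - 5)*(h - 2)*(h + 2)*(h + 3)*(h^2 - 7*h + 12) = (h - 5)*(h - 4)*(h - 2)*(h + 2)*(h + 3)*(h - 3)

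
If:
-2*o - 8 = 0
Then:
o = -4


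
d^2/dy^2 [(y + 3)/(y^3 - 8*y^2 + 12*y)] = 2*(3*y^5 - 6*y^4 - 140*y^3 + 684*y^2 - 864*y + 432)/(y^3*(y^6 - 24*y^5 + 228*y^4 - 1088*y^3 + 2736*y^2 - 3456*y + 1728))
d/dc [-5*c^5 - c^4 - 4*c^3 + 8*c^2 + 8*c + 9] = -25*c^4 - 4*c^3 - 12*c^2 + 16*c + 8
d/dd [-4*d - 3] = -4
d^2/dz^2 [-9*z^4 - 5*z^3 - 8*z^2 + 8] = -108*z^2 - 30*z - 16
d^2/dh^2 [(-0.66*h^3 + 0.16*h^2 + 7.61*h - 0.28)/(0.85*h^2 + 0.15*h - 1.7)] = (-4.44089209850063e-16*h^5 - 2.22044604925031e-16*h^4 + 9.01854999999999*h^3 + 1.1832*h^2 + 54.3201*h + 3.9841)/(0.614125*h^6 + 0.325125*h^5 - 3.627375*h^4 - 1.297125*h^3 + 7.25475*h^2 + 1.3005*h - 4.913)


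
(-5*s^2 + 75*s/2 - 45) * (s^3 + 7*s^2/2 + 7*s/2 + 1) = -5*s^5 + 20*s^4 + 275*s^3/4 - 125*s^2/4 - 120*s - 45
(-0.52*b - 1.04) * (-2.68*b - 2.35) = 1.3936*b^2 + 4.0092*b + 2.444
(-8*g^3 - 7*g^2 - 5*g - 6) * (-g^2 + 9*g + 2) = 8*g^5 - 65*g^4 - 74*g^3 - 53*g^2 - 64*g - 12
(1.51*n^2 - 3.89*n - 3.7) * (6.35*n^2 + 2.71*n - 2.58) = 9.5885*n^4 - 20.6094*n^3 - 37.9327*n^2 + 0.00919999999999987*n + 9.546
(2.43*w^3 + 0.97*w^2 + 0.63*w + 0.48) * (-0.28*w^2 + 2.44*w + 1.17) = -0.6804*w^5 + 5.6576*w^4 + 5.0335*w^3 + 2.5377*w^2 + 1.9083*w + 0.5616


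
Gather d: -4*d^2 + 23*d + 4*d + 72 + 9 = -4*d^2 + 27*d + 81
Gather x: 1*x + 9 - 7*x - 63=-6*x - 54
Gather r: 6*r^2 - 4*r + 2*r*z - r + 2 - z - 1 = 6*r^2 + r*(2*z - 5) - z + 1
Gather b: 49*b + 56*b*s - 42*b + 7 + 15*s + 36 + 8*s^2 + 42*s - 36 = b*(56*s + 7) + 8*s^2 + 57*s + 7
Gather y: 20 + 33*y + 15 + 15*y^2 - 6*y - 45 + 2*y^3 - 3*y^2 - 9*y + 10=2*y^3 + 12*y^2 + 18*y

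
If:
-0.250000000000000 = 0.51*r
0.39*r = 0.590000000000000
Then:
No Solution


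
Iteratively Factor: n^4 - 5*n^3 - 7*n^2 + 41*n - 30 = (n - 5)*(n^3 - 7*n + 6) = (n - 5)*(n + 3)*(n^2 - 3*n + 2) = (n - 5)*(n - 1)*(n + 3)*(n - 2)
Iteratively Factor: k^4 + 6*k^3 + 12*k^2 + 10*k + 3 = (k + 3)*(k^3 + 3*k^2 + 3*k + 1) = (k + 1)*(k + 3)*(k^2 + 2*k + 1) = (k + 1)^2*(k + 3)*(k + 1)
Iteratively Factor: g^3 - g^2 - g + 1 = (g - 1)*(g^2 - 1) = (g - 1)*(g + 1)*(g - 1)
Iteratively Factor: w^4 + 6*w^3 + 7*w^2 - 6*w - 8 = (w + 4)*(w^3 + 2*w^2 - w - 2) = (w + 1)*(w + 4)*(w^2 + w - 2) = (w - 1)*(w + 1)*(w + 4)*(w + 2)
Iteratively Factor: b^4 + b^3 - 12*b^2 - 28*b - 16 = (b + 2)*(b^3 - b^2 - 10*b - 8) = (b + 2)^2*(b^2 - 3*b - 4) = (b - 4)*(b + 2)^2*(b + 1)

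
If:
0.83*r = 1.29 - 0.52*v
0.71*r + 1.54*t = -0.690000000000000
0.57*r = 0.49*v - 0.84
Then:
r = 0.28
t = -0.58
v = 2.04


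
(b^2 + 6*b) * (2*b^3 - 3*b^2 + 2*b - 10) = 2*b^5 + 9*b^4 - 16*b^3 + 2*b^2 - 60*b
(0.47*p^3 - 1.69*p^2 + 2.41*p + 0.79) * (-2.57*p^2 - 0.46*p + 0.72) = -1.2079*p^5 + 4.1271*p^4 - 5.0779*p^3 - 4.3557*p^2 + 1.3718*p + 0.5688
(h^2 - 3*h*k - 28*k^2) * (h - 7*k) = h^3 - 10*h^2*k - 7*h*k^2 + 196*k^3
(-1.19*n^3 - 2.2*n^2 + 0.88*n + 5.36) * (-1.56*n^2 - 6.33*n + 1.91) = 1.8564*n^5 + 10.9647*n^4 + 10.2803*n^3 - 18.134*n^2 - 32.248*n + 10.2376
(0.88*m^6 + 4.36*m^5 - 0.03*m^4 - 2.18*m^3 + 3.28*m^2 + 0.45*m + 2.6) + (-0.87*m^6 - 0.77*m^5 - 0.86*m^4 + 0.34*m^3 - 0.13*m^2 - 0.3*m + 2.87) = 0.01*m^6 + 3.59*m^5 - 0.89*m^4 - 1.84*m^3 + 3.15*m^2 + 0.15*m + 5.47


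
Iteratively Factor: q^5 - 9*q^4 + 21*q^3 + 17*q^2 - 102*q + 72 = (q + 2)*(q^4 - 11*q^3 + 43*q^2 - 69*q + 36) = (q - 3)*(q + 2)*(q^3 - 8*q^2 + 19*q - 12) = (q - 3)*(q - 1)*(q + 2)*(q^2 - 7*q + 12) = (q - 3)^2*(q - 1)*(q + 2)*(q - 4)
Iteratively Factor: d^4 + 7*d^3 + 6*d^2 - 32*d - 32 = (d + 4)*(d^3 + 3*d^2 - 6*d - 8) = (d + 1)*(d + 4)*(d^2 + 2*d - 8) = (d - 2)*(d + 1)*(d + 4)*(d + 4)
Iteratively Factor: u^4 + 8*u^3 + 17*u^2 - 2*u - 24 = (u + 3)*(u^3 + 5*u^2 + 2*u - 8) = (u - 1)*(u + 3)*(u^2 + 6*u + 8) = (u - 1)*(u + 2)*(u + 3)*(u + 4)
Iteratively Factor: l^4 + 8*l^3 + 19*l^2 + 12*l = (l + 3)*(l^3 + 5*l^2 + 4*l) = (l + 3)*(l + 4)*(l^2 + l) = (l + 1)*(l + 3)*(l + 4)*(l)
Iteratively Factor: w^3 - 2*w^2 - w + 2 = (w - 1)*(w^2 - w - 2) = (w - 2)*(w - 1)*(w + 1)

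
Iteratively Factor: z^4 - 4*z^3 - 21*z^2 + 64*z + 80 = (z + 4)*(z^3 - 8*z^2 + 11*z + 20) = (z + 1)*(z + 4)*(z^2 - 9*z + 20) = (z - 5)*(z + 1)*(z + 4)*(z - 4)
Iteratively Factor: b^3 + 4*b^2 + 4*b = (b)*(b^2 + 4*b + 4) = b*(b + 2)*(b + 2)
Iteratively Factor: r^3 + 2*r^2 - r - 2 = (r - 1)*(r^2 + 3*r + 2) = (r - 1)*(r + 2)*(r + 1)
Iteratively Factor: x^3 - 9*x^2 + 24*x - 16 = (x - 4)*(x^2 - 5*x + 4) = (x - 4)^2*(x - 1)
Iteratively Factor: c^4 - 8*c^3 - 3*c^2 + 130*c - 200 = (c + 4)*(c^3 - 12*c^2 + 45*c - 50) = (c - 5)*(c + 4)*(c^2 - 7*c + 10) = (c - 5)*(c - 2)*(c + 4)*(c - 5)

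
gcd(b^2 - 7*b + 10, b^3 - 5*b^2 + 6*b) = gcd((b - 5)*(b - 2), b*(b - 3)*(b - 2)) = b - 2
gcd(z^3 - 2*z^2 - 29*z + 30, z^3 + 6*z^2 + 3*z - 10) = z^2 + 4*z - 5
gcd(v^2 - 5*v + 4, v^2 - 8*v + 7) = v - 1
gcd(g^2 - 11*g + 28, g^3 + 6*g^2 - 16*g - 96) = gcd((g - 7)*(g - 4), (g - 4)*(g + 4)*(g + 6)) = g - 4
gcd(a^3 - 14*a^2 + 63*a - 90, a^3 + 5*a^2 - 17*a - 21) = a - 3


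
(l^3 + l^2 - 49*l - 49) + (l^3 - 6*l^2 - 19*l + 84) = 2*l^3 - 5*l^2 - 68*l + 35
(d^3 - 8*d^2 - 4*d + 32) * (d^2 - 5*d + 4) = d^5 - 13*d^4 + 40*d^3 + 20*d^2 - 176*d + 128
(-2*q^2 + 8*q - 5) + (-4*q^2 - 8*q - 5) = -6*q^2 - 10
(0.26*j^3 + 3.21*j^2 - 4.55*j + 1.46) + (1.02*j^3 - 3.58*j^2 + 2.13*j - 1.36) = 1.28*j^3 - 0.37*j^2 - 2.42*j + 0.0999999999999999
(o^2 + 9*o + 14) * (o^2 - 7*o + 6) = o^4 + 2*o^3 - 43*o^2 - 44*o + 84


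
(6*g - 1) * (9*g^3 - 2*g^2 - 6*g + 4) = 54*g^4 - 21*g^3 - 34*g^2 + 30*g - 4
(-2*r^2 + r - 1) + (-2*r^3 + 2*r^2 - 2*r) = -2*r^3 - r - 1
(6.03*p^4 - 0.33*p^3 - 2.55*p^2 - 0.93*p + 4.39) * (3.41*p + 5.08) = 20.5623*p^5 + 29.5071*p^4 - 10.3719*p^3 - 16.1253*p^2 + 10.2455*p + 22.3012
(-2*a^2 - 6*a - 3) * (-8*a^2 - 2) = 16*a^4 + 48*a^3 + 28*a^2 + 12*a + 6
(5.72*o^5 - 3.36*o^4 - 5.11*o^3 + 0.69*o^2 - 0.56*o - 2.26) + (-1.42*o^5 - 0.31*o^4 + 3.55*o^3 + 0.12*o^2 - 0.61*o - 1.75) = 4.3*o^5 - 3.67*o^4 - 1.56*o^3 + 0.81*o^2 - 1.17*o - 4.01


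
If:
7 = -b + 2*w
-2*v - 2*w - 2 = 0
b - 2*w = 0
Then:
No Solution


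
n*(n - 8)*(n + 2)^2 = n^4 - 4*n^3 - 28*n^2 - 32*n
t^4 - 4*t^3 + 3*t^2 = t^2*(t - 3)*(t - 1)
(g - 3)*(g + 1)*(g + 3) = g^3 + g^2 - 9*g - 9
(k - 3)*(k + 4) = k^2 + k - 12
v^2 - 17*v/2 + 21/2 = (v - 7)*(v - 3/2)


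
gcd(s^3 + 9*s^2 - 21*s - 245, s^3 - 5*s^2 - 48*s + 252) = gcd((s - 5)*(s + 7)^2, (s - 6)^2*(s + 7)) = s + 7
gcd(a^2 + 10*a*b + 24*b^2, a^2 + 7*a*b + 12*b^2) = a + 4*b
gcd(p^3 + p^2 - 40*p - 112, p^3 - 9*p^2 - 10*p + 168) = p^2 - 3*p - 28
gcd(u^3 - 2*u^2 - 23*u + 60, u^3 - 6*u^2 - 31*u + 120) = u^2 + 2*u - 15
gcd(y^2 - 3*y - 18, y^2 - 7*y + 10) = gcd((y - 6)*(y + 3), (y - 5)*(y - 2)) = 1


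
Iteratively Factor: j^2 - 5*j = (j - 5)*(j)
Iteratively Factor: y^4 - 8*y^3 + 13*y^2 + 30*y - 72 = (y + 2)*(y^3 - 10*y^2 + 33*y - 36) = (y - 4)*(y + 2)*(y^2 - 6*y + 9) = (y - 4)*(y - 3)*(y + 2)*(y - 3)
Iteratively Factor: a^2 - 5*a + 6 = (a - 2)*(a - 3)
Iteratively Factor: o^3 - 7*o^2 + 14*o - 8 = (o - 2)*(o^2 - 5*o + 4) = (o - 4)*(o - 2)*(o - 1)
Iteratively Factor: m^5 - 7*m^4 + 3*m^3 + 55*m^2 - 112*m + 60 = (m - 1)*(m^4 - 6*m^3 - 3*m^2 + 52*m - 60) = (m - 5)*(m - 1)*(m^3 - m^2 - 8*m + 12) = (m - 5)*(m - 1)*(m + 3)*(m^2 - 4*m + 4) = (m - 5)*(m - 2)*(m - 1)*(m + 3)*(m - 2)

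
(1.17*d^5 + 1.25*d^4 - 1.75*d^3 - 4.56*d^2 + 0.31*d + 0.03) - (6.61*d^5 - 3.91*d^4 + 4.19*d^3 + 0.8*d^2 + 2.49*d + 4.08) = -5.44*d^5 + 5.16*d^4 - 5.94*d^3 - 5.36*d^2 - 2.18*d - 4.05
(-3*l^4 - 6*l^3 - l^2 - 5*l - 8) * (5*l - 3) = -15*l^5 - 21*l^4 + 13*l^3 - 22*l^2 - 25*l + 24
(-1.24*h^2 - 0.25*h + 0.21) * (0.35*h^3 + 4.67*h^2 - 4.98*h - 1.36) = -0.434*h^5 - 5.8783*h^4 + 5.0812*h^3 + 3.9121*h^2 - 0.7058*h - 0.2856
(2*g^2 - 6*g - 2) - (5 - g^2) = 3*g^2 - 6*g - 7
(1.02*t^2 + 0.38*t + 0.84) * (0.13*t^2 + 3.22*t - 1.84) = 0.1326*t^4 + 3.3338*t^3 - 0.544*t^2 + 2.0056*t - 1.5456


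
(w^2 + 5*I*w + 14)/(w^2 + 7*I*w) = (w - 2*I)/w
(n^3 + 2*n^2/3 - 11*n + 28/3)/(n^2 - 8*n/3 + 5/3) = (3*n^2 + 5*n - 28)/(3*n - 5)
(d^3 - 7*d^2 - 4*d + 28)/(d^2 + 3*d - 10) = (d^2 - 5*d - 14)/(d + 5)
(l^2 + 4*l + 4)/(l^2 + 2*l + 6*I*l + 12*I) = (l + 2)/(l + 6*I)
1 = 1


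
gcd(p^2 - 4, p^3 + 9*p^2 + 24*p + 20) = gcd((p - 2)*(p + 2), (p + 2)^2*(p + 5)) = p + 2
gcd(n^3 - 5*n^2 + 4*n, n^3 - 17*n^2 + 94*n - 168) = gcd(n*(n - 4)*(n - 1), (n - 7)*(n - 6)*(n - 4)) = n - 4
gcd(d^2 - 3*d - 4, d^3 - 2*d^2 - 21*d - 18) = d + 1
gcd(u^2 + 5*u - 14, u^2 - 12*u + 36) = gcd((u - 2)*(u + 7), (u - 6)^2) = 1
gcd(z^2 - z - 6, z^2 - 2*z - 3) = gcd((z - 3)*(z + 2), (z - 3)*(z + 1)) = z - 3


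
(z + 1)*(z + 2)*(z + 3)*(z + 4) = z^4 + 10*z^3 + 35*z^2 + 50*z + 24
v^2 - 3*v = v*(v - 3)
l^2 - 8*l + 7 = (l - 7)*(l - 1)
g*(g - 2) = g^2 - 2*g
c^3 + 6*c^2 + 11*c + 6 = (c + 1)*(c + 2)*(c + 3)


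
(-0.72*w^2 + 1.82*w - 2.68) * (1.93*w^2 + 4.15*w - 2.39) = -1.3896*w^4 + 0.5246*w^3 + 4.1014*w^2 - 15.4718*w + 6.4052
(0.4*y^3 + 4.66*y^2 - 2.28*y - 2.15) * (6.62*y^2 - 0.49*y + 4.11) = 2.648*y^5 + 30.6532*y^4 - 15.733*y^3 + 6.0368*y^2 - 8.3173*y - 8.8365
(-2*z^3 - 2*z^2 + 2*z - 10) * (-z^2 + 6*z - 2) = 2*z^5 - 10*z^4 - 10*z^3 + 26*z^2 - 64*z + 20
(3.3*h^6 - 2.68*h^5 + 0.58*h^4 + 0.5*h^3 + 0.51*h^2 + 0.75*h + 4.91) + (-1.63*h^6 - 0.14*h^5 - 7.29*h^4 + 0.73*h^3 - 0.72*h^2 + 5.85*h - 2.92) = 1.67*h^6 - 2.82*h^5 - 6.71*h^4 + 1.23*h^3 - 0.21*h^2 + 6.6*h + 1.99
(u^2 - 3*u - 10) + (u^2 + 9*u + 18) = 2*u^2 + 6*u + 8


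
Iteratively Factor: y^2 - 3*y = (y)*(y - 3)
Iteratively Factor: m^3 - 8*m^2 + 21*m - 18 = (m - 3)*(m^2 - 5*m + 6) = (m - 3)^2*(m - 2)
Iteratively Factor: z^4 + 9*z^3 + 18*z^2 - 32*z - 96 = (z + 3)*(z^3 + 6*z^2 - 32) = (z - 2)*(z + 3)*(z^2 + 8*z + 16) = (z - 2)*(z + 3)*(z + 4)*(z + 4)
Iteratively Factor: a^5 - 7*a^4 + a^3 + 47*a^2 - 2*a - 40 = (a - 5)*(a^4 - 2*a^3 - 9*a^2 + 2*a + 8) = (a - 5)*(a + 1)*(a^3 - 3*a^2 - 6*a + 8) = (a - 5)*(a - 1)*(a + 1)*(a^2 - 2*a - 8) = (a - 5)*(a - 4)*(a - 1)*(a + 1)*(a + 2)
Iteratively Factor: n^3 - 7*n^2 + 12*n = (n)*(n^2 - 7*n + 12) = n*(n - 4)*(n - 3)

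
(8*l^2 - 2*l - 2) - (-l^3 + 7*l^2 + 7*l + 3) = l^3 + l^2 - 9*l - 5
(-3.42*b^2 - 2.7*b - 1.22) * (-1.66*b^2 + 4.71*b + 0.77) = 5.6772*b^4 - 11.6262*b^3 - 13.3252*b^2 - 7.8252*b - 0.9394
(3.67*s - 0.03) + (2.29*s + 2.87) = 5.96*s + 2.84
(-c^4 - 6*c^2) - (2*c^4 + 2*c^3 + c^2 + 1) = -3*c^4 - 2*c^3 - 7*c^2 - 1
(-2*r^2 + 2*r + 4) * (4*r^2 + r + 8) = -8*r^4 + 6*r^3 + 2*r^2 + 20*r + 32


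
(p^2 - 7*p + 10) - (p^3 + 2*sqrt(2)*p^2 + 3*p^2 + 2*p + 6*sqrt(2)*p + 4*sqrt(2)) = -p^3 - 2*sqrt(2)*p^2 - 2*p^2 - 9*p - 6*sqrt(2)*p - 4*sqrt(2) + 10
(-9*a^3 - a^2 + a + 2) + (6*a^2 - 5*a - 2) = -9*a^3 + 5*a^2 - 4*a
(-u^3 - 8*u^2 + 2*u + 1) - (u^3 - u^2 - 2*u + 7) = -2*u^3 - 7*u^2 + 4*u - 6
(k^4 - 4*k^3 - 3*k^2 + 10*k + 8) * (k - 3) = k^5 - 7*k^4 + 9*k^3 + 19*k^2 - 22*k - 24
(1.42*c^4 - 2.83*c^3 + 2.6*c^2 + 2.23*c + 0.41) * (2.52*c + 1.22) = 3.5784*c^5 - 5.3992*c^4 + 3.0994*c^3 + 8.7916*c^2 + 3.7538*c + 0.5002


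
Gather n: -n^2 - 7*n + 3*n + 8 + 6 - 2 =-n^2 - 4*n + 12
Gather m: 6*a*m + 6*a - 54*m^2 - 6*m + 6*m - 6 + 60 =6*a*m + 6*a - 54*m^2 + 54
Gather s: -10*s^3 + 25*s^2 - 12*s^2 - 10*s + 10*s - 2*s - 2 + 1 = -10*s^3 + 13*s^2 - 2*s - 1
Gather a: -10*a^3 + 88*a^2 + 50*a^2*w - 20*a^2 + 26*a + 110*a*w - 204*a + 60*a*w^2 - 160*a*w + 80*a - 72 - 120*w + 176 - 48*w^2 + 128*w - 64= -10*a^3 + a^2*(50*w + 68) + a*(60*w^2 - 50*w - 98) - 48*w^2 + 8*w + 40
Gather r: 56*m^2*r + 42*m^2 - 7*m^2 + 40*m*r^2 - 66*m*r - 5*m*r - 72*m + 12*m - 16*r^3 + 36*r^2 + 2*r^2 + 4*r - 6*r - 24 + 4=35*m^2 - 60*m - 16*r^3 + r^2*(40*m + 38) + r*(56*m^2 - 71*m - 2) - 20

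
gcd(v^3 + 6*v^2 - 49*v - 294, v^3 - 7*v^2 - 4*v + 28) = v - 7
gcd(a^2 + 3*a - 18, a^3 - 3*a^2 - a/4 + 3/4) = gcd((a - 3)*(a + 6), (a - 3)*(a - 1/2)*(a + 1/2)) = a - 3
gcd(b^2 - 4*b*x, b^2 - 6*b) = b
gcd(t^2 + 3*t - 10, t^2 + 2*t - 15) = t + 5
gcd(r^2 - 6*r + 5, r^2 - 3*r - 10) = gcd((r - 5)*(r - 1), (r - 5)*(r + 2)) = r - 5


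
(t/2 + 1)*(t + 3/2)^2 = t^3/2 + 5*t^2/2 + 33*t/8 + 9/4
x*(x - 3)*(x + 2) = x^3 - x^2 - 6*x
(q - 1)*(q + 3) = q^2 + 2*q - 3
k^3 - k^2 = k^2*(k - 1)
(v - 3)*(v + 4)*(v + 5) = v^3 + 6*v^2 - 7*v - 60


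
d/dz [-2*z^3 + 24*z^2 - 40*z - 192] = -6*z^2 + 48*z - 40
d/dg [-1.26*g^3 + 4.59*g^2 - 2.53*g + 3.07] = -3.78*g^2 + 9.18*g - 2.53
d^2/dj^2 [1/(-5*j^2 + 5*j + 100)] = 2*(-j^2 + j + (2*j - 1)^2 + 20)/(5*(-j^2 + j + 20)^3)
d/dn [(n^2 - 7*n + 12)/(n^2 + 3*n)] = 2*(5*n^2 - 12*n - 18)/(n^2*(n^2 + 6*n + 9))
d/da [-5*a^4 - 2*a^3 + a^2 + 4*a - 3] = -20*a^3 - 6*a^2 + 2*a + 4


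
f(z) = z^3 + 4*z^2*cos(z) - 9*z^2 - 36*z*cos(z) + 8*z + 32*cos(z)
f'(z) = -4*z^2*sin(z) + 3*z^2 + 36*z*sin(z) + 8*z*cos(z) - 18*z - 32*sin(z) - 36*cos(z) + 8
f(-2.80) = -269.59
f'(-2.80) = 191.94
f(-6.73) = -355.56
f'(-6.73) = 380.80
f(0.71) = 7.91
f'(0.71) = -31.77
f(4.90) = -68.26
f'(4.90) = -55.08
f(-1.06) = 16.71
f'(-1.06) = 73.83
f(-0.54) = 38.02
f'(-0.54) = 11.06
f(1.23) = -4.00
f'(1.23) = -12.47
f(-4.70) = -343.82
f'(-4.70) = -129.76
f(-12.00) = -2242.39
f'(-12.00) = -13.42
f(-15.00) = -6638.26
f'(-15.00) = 2028.74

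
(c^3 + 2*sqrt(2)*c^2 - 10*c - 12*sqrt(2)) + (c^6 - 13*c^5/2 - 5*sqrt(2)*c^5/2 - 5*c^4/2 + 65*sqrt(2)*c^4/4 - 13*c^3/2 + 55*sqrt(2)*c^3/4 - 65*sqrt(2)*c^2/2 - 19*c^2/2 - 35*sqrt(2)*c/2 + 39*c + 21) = c^6 - 13*c^5/2 - 5*sqrt(2)*c^5/2 - 5*c^4/2 + 65*sqrt(2)*c^4/4 - 11*c^3/2 + 55*sqrt(2)*c^3/4 - 61*sqrt(2)*c^2/2 - 19*c^2/2 - 35*sqrt(2)*c/2 + 29*c - 12*sqrt(2) + 21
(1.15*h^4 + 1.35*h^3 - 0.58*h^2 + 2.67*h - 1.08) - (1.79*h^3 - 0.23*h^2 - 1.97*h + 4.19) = 1.15*h^4 - 0.44*h^3 - 0.35*h^2 + 4.64*h - 5.27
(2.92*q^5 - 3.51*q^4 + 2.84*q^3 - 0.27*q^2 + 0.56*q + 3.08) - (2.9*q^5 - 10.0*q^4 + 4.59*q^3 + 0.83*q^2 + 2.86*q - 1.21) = 0.02*q^5 + 6.49*q^4 - 1.75*q^3 - 1.1*q^2 - 2.3*q + 4.29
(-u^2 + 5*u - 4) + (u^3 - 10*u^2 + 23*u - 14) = u^3 - 11*u^2 + 28*u - 18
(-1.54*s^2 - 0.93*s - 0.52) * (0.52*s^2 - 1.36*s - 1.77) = -0.8008*s^4 + 1.6108*s^3 + 3.7202*s^2 + 2.3533*s + 0.9204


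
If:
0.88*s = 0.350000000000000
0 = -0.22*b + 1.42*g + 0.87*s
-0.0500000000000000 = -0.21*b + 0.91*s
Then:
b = 1.96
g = 0.06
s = 0.40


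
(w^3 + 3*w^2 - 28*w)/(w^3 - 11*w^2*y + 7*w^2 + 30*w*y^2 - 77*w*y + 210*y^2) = w*(w - 4)/(w^2 - 11*w*y + 30*y^2)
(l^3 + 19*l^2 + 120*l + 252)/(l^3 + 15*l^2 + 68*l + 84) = (l + 6)/(l + 2)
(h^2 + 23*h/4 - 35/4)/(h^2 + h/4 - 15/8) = 2*(h + 7)/(2*h + 3)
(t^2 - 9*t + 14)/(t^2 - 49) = (t - 2)/(t + 7)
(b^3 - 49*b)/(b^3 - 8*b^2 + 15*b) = (b^2 - 49)/(b^2 - 8*b + 15)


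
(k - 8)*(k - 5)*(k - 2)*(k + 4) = k^4 - 11*k^3 + 6*k^2 + 184*k - 320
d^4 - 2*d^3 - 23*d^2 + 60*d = d*(d - 4)*(d - 3)*(d + 5)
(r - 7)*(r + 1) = r^2 - 6*r - 7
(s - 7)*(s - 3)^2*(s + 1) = s^4 - 12*s^3 + 38*s^2 - 12*s - 63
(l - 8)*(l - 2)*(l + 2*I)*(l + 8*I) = l^4 - 10*l^3 + 10*I*l^3 - 100*I*l^2 + 160*l + 160*I*l - 256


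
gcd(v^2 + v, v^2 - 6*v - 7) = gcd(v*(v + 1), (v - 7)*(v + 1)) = v + 1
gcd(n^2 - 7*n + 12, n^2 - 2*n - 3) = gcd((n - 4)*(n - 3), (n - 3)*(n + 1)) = n - 3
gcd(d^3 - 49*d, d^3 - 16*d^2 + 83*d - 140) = d - 7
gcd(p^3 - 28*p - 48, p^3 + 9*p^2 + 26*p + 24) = p^2 + 6*p + 8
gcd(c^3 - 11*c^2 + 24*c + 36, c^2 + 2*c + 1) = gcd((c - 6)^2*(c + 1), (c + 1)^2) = c + 1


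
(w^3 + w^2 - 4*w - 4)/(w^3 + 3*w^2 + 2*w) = (w - 2)/w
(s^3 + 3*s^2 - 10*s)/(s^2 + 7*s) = (s^2 + 3*s - 10)/(s + 7)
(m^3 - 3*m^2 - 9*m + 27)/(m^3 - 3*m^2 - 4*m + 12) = (m^2 - 9)/(m^2 - 4)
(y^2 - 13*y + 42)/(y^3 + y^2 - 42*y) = (y - 7)/(y*(y + 7))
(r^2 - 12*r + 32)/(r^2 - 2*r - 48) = (r - 4)/(r + 6)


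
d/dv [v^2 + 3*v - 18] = 2*v + 3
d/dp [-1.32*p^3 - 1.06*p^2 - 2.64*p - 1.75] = -3.96*p^2 - 2.12*p - 2.64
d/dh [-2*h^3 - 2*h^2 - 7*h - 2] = -6*h^2 - 4*h - 7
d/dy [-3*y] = -3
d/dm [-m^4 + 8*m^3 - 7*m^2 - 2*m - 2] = -4*m^3 + 24*m^2 - 14*m - 2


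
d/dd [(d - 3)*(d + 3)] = 2*d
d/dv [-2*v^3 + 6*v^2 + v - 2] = -6*v^2 + 12*v + 1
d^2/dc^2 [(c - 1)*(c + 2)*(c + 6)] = 6*c + 14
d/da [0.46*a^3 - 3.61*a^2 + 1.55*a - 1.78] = 1.38*a^2 - 7.22*a + 1.55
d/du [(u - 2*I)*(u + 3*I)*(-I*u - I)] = -3*I*u^2 + 2*u*(1 - I) + 1 - 6*I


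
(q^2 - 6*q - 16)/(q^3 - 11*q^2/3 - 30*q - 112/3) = 3/(3*q + 7)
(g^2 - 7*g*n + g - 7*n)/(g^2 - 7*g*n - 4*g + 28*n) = (g + 1)/(g - 4)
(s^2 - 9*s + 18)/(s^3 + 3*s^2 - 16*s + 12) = (s^2 - 9*s + 18)/(s^3 + 3*s^2 - 16*s + 12)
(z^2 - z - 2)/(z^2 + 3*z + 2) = (z - 2)/(z + 2)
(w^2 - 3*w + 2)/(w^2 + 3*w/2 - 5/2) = 2*(w - 2)/(2*w + 5)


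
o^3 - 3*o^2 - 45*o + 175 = (o - 5)^2*(o + 7)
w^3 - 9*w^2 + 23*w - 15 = (w - 5)*(w - 3)*(w - 1)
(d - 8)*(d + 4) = d^2 - 4*d - 32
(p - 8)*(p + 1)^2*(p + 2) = p^4 - 4*p^3 - 27*p^2 - 38*p - 16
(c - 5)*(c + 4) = c^2 - c - 20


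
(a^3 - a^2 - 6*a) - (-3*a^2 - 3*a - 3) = a^3 + 2*a^2 - 3*a + 3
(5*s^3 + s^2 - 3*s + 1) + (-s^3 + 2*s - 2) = 4*s^3 + s^2 - s - 1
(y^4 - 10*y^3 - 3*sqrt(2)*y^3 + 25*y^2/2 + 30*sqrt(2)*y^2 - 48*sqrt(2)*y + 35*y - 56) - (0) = y^4 - 10*y^3 - 3*sqrt(2)*y^3 + 25*y^2/2 + 30*sqrt(2)*y^2 - 48*sqrt(2)*y + 35*y - 56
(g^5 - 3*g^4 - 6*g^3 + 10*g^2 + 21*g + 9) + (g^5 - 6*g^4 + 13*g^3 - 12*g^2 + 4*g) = 2*g^5 - 9*g^4 + 7*g^3 - 2*g^2 + 25*g + 9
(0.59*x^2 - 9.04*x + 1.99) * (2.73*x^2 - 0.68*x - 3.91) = 1.6107*x^4 - 25.0804*x^3 + 9.273*x^2 + 33.9932*x - 7.7809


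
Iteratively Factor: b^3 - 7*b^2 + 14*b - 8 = (b - 1)*(b^2 - 6*b + 8) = (b - 2)*(b - 1)*(b - 4)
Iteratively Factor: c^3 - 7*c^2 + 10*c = (c - 5)*(c^2 - 2*c) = (c - 5)*(c - 2)*(c)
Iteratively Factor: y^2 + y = (y + 1)*(y)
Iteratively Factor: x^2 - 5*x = (x - 5)*(x)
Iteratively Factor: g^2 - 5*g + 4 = (g - 1)*(g - 4)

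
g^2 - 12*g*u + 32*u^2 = (g - 8*u)*(g - 4*u)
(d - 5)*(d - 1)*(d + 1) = d^3 - 5*d^2 - d + 5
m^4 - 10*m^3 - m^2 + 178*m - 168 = (m - 7)*(m - 6)*(m - 1)*(m + 4)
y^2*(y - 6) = y^3 - 6*y^2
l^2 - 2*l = l*(l - 2)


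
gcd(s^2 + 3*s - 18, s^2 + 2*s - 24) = s + 6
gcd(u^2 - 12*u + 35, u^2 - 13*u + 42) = u - 7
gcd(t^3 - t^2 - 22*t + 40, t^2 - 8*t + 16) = t - 4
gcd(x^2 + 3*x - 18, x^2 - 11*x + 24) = x - 3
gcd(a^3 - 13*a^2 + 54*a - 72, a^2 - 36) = a - 6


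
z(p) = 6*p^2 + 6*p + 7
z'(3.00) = 42.00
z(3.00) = 79.00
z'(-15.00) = -174.00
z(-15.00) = 1267.00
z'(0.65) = 13.80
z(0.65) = 13.44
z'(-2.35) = -22.20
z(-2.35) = 26.04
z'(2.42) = 35.04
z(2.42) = 56.66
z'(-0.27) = 2.76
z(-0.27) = 5.82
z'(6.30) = 81.60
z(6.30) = 282.94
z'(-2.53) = -24.36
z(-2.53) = 30.23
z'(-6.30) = -69.60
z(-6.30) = 207.34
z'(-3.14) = -31.68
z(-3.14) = 47.32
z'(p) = 12*p + 6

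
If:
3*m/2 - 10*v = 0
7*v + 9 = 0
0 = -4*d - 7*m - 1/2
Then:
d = 119/8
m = -60/7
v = -9/7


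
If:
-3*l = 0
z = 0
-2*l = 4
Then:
No Solution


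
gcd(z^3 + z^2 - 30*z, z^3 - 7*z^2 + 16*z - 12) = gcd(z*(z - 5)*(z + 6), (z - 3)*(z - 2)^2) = 1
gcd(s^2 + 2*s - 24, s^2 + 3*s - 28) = s - 4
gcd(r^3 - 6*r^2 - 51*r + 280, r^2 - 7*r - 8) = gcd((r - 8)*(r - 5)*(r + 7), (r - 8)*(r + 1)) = r - 8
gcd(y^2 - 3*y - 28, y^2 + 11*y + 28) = y + 4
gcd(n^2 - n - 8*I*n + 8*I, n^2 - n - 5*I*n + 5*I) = n - 1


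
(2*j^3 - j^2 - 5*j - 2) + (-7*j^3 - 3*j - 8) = -5*j^3 - j^2 - 8*j - 10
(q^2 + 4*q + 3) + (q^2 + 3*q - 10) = 2*q^2 + 7*q - 7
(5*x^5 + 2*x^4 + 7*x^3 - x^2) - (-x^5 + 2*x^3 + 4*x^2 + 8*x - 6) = 6*x^5 + 2*x^4 + 5*x^3 - 5*x^2 - 8*x + 6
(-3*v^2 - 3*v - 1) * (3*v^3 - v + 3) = -9*v^5 - 9*v^4 - 6*v^2 - 8*v - 3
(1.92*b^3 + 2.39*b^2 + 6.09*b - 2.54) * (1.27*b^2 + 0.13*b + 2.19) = 2.4384*b^5 + 3.2849*b^4 + 12.2498*b^3 + 2.8*b^2 + 13.0069*b - 5.5626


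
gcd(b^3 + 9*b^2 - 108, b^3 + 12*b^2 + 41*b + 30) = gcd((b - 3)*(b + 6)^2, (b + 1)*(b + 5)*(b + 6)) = b + 6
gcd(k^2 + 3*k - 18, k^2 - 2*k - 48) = k + 6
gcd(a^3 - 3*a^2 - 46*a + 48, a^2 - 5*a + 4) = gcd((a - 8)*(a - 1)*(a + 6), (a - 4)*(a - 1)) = a - 1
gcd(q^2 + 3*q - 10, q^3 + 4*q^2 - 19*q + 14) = q - 2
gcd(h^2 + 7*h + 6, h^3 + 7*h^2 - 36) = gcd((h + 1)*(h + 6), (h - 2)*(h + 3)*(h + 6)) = h + 6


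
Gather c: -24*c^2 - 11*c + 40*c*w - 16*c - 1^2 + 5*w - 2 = -24*c^2 + c*(40*w - 27) + 5*w - 3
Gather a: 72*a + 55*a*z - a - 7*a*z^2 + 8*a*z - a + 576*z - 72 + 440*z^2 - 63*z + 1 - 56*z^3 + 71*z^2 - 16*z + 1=a*(-7*z^2 + 63*z + 70) - 56*z^3 + 511*z^2 + 497*z - 70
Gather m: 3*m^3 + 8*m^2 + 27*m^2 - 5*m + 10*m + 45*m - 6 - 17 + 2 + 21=3*m^3 + 35*m^2 + 50*m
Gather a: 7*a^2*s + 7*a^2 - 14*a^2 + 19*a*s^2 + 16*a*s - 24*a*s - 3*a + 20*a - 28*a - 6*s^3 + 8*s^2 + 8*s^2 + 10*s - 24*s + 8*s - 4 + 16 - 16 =a^2*(7*s - 7) + a*(19*s^2 - 8*s - 11) - 6*s^3 + 16*s^2 - 6*s - 4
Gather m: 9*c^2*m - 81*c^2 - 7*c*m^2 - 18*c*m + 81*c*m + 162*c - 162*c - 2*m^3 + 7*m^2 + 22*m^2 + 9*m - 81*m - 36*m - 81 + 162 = -81*c^2 - 2*m^3 + m^2*(29 - 7*c) + m*(9*c^2 + 63*c - 108) + 81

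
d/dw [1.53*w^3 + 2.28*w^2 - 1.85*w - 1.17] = 4.59*w^2 + 4.56*w - 1.85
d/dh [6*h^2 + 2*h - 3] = 12*h + 2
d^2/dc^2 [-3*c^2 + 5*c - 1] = -6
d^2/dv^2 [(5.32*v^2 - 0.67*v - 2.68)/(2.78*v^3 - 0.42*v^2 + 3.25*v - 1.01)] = (82.230176*v^6 - 31.068168*v^5 - 532.248792*v^4 + 285.585756*v^3 - 184.234488*v^2 - 21.49494*v - 47.885974)/(21.484952*v^9 - 9.737784*v^8 + 76.823076*v^7 - 46.25934*v^6 + 96.886806*v^5 - 68.595342*v^4 + 51.107659*v^3 - 33.289701*v^2 + 9.945975*v - 1.030301)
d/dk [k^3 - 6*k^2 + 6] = 3*k*(k - 4)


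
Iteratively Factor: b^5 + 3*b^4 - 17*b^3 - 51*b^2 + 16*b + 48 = (b + 4)*(b^4 - b^3 - 13*b^2 + b + 12) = (b - 4)*(b + 4)*(b^3 + 3*b^2 - b - 3) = (b - 4)*(b - 1)*(b + 4)*(b^2 + 4*b + 3) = (b - 4)*(b - 1)*(b + 3)*(b + 4)*(b + 1)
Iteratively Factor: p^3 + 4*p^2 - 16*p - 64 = (p + 4)*(p^2 - 16) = (p - 4)*(p + 4)*(p + 4)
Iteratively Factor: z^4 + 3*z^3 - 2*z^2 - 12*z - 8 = (z + 1)*(z^3 + 2*z^2 - 4*z - 8) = (z + 1)*(z + 2)*(z^2 - 4) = (z + 1)*(z + 2)^2*(z - 2)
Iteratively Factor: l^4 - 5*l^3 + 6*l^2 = (l - 3)*(l^3 - 2*l^2) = l*(l - 3)*(l^2 - 2*l) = l*(l - 3)*(l - 2)*(l)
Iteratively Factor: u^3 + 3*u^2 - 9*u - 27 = (u + 3)*(u^2 - 9) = (u + 3)^2*(u - 3)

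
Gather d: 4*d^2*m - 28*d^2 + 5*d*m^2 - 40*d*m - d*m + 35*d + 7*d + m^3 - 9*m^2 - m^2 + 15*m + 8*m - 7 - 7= d^2*(4*m - 28) + d*(5*m^2 - 41*m + 42) + m^3 - 10*m^2 + 23*m - 14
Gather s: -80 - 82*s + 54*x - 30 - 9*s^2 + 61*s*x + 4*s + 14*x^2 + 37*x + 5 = -9*s^2 + s*(61*x - 78) + 14*x^2 + 91*x - 105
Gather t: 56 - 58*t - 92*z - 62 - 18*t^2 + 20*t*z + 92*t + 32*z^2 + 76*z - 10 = -18*t^2 + t*(20*z + 34) + 32*z^2 - 16*z - 16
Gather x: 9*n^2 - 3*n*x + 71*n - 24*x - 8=9*n^2 + 71*n + x*(-3*n - 24) - 8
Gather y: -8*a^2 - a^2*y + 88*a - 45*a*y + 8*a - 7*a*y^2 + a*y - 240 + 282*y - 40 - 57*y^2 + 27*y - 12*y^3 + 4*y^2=-8*a^2 + 96*a - 12*y^3 + y^2*(-7*a - 53) + y*(-a^2 - 44*a + 309) - 280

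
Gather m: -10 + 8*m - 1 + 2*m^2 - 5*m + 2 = 2*m^2 + 3*m - 9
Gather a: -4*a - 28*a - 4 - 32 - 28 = -32*a - 64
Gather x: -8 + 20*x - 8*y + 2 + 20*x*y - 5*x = x*(20*y + 15) - 8*y - 6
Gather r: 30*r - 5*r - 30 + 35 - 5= 25*r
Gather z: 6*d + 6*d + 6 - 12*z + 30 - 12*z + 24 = 12*d - 24*z + 60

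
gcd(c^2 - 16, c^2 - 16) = c^2 - 16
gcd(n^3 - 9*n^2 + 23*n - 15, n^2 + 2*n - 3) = n - 1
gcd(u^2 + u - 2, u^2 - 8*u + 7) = u - 1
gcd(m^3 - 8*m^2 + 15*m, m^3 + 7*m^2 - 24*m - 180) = m - 5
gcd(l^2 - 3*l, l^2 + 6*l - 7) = 1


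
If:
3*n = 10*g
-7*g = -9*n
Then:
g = 0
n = 0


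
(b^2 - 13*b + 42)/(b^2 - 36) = (b - 7)/(b + 6)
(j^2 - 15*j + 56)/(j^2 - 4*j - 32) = (j - 7)/(j + 4)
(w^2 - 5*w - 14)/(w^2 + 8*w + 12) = (w - 7)/(w + 6)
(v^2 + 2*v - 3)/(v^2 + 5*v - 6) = (v + 3)/(v + 6)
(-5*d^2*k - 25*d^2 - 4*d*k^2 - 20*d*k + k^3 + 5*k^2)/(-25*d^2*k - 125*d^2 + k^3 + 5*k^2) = (d + k)/(5*d + k)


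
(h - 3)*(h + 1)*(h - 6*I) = h^3 - 2*h^2 - 6*I*h^2 - 3*h + 12*I*h + 18*I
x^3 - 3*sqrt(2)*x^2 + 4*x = x*(x - 2*sqrt(2))*(x - sqrt(2))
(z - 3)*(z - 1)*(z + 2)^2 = z^4 - 9*z^2 - 4*z + 12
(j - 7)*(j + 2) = j^2 - 5*j - 14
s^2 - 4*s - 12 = (s - 6)*(s + 2)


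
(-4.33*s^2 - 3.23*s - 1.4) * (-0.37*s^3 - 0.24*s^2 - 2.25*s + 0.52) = 1.6021*s^5 + 2.2343*s^4 + 11.0357*s^3 + 5.3519*s^2 + 1.4704*s - 0.728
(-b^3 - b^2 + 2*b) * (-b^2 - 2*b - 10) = b^5 + 3*b^4 + 10*b^3 + 6*b^2 - 20*b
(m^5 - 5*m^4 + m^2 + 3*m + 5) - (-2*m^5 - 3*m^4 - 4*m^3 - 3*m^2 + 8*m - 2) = 3*m^5 - 2*m^4 + 4*m^3 + 4*m^2 - 5*m + 7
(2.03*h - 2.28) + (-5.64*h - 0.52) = -3.61*h - 2.8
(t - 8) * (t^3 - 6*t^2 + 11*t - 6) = t^4 - 14*t^3 + 59*t^2 - 94*t + 48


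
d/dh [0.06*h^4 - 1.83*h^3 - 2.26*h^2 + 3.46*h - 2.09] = 0.24*h^3 - 5.49*h^2 - 4.52*h + 3.46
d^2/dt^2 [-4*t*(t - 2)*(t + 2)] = -24*t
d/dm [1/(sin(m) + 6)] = -cos(m)/(sin(m) + 6)^2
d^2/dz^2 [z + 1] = 0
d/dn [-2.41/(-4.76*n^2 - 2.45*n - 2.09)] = (-22.9432*n - 5.9045)/(4.76*n^2 + 2.45*n + 2.09)^2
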